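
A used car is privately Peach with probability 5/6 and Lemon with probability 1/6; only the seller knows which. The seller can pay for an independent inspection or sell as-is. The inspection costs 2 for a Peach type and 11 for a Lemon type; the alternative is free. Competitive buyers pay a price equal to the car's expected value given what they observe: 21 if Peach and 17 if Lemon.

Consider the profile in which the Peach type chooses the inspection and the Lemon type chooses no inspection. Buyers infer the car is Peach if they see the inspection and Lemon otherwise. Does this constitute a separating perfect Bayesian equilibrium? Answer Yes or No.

Under these beliefs, the inspection earns price 21 and no inspection earns price 17.
Peach: the inspection nets 21 − 2 = 19; no inspection nets 17. Peach prefers the inspection.
Lemon: the inspection nets 21 − 11 = 10; no inspection nets 17. Lemon prefers no inspection.
Neither type deviates, so the separating profile is an equilibrium.

Yes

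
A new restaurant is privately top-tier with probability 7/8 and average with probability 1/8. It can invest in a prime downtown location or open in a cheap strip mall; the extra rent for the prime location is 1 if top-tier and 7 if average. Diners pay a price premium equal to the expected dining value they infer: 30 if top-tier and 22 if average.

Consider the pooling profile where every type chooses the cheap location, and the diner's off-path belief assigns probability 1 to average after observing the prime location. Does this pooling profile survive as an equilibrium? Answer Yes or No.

On path, the diner holds the prior and pays 7/8·30 + 1/8·22 = 29. Off path (the prime location), believing average, it pays 22.
top-tier: the cheap location nets 29; the prime location nets 22 − 1 = 21. top-tier stays.
average: the cheap location nets 29; the prime location nets 22 − 7 = 15. average stays.
No type deviates, so pooling is sustained.

Yes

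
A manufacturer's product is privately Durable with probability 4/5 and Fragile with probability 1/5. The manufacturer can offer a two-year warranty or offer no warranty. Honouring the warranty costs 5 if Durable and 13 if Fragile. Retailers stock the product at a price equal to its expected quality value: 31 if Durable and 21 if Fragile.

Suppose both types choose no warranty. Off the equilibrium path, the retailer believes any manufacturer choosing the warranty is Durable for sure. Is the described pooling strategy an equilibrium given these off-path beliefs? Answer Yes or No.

Yes

On path, the retailer holds the prior and pays 4/5·31 + 1/5·21 = 29. Off path (the warranty), believing Durable, it pays 31.
Durable: no warranty nets 29; the warranty nets 31 − 5 = 26. Durable stays.
Fragile: no warranty nets 29; the warranty nets 31 − 13 = 18. Fragile stays.
No type deviates, so pooling is sustained.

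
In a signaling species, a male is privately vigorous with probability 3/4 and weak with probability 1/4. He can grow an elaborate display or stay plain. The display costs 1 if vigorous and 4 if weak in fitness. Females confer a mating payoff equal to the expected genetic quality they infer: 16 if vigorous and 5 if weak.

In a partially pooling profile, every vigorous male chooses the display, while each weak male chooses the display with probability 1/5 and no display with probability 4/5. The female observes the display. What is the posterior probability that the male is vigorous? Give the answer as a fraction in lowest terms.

P(the display) = (3/4)·1 + (1/4)·(1/5) = 4/5.
By Bayes' rule, P(vigorous | the display) = (3/4) / (4/5) = 15/16.

15/16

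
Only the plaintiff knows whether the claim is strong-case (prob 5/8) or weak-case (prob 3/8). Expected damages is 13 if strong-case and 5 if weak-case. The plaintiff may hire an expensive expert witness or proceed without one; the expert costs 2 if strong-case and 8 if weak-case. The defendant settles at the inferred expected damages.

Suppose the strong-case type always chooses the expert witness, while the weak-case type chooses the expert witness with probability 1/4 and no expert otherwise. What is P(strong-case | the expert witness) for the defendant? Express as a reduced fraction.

P(the expert witness) = (5/8)·1 + (3/8)·(1/4) = 23/32.
By Bayes' rule, P(strong-case | the expert witness) = (5/8) / (23/32) = 20/23.

20/23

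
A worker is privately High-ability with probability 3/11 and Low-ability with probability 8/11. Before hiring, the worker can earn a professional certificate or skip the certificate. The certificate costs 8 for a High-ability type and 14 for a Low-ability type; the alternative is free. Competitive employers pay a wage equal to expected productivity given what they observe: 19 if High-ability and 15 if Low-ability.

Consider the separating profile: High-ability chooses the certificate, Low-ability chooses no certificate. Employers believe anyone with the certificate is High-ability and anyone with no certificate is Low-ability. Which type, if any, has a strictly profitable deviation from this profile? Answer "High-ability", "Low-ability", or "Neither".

High-ability

The certificate pays 19; no certificate pays 15.
High-ability: assigned the certificate, nets 19 − 8 = 11; deviating to no certificate nets 15.
Low-ability: assigned no certificate, nets 15; deviating to the certificate nets 19 − 14 = 5.
The High-ability type gains 4 by deviating.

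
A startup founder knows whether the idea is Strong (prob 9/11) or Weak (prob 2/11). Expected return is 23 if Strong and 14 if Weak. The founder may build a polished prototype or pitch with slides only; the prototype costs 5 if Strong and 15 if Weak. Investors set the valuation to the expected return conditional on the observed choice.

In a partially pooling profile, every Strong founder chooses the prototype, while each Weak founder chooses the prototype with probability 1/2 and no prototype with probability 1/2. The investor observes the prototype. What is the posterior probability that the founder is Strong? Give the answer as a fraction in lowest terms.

9/10

P(the prototype) = (9/11)·1 + (2/11)·(1/2) = 10/11.
By Bayes' rule, P(Strong | the prototype) = (9/11) / (10/11) = 9/10.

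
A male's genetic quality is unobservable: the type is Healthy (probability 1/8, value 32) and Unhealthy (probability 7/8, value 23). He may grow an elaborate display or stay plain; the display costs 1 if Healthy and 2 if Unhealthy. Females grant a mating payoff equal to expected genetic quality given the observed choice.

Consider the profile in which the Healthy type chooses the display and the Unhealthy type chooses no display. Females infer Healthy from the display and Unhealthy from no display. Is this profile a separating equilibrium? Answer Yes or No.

Under these beliefs, the display earns mating payoff 32 and no display earns mating payoff 23.
Healthy: the display nets 32 − 1 = 31; no display nets 23. Healthy prefers the display.
Unhealthy: the display nets 32 − 2 = 30; no display nets 23. Unhealthy would deviate to the display.
Unhealthy has a profitable deviation, so the profile is not an equilibrium.

No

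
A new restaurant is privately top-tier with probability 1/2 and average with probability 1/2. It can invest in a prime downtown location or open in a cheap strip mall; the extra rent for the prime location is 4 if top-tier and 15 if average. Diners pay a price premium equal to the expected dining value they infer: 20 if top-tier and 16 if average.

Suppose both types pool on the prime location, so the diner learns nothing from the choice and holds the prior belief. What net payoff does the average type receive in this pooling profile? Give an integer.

Pooled price premium = 1/2·20 + 1/2·16 = 18.
average pays cost 15 for the prime location, so net payoff = 18 − 15 = 3.

3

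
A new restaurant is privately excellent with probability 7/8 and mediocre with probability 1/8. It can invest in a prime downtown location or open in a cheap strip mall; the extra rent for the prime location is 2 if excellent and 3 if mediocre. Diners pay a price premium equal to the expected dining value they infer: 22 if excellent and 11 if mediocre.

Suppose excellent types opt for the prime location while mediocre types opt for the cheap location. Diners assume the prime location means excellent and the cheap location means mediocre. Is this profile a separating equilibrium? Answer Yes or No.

Under these beliefs, the prime location earns price premium 22 and the cheap location earns price premium 11.
excellent: the prime location nets 22 − 2 = 20; the cheap location nets 11. excellent prefers the prime location.
mediocre: the prime location nets 22 − 3 = 19; the cheap location nets 11. mediocre would deviate to the prime location.
mediocre has a profitable deviation, so the profile is not an equilibrium.

No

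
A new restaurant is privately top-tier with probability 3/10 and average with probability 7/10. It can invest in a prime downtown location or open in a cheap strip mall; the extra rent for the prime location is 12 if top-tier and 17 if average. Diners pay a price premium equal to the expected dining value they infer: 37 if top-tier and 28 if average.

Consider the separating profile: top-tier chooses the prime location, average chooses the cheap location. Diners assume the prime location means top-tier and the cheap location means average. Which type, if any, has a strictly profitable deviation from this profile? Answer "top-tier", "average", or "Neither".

top-tier

The prime location pays 37; the cheap location pays 28.
top-tier: assigned the prime location, nets 37 − 12 = 25; deviating to the cheap location nets 28.
average: assigned the cheap location, nets 28; deviating to the prime location nets 37 − 17 = 20.
The top-tier type gains 3 by deviating.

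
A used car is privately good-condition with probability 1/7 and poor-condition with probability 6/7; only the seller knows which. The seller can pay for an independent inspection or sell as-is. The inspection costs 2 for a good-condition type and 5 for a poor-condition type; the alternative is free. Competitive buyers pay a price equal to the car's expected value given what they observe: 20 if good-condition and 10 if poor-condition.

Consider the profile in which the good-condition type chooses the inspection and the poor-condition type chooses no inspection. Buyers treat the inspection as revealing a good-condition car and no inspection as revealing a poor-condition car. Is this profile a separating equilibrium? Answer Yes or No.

No

Under these beliefs, the inspection earns price 20 and no inspection earns price 10.
good-condition: the inspection nets 20 − 2 = 18; no inspection nets 10. good-condition prefers the inspection.
poor-condition: the inspection nets 20 − 5 = 15; no inspection nets 10. poor-condition would deviate to the inspection.
poor-condition has a profitable deviation, so the profile is not an equilibrium.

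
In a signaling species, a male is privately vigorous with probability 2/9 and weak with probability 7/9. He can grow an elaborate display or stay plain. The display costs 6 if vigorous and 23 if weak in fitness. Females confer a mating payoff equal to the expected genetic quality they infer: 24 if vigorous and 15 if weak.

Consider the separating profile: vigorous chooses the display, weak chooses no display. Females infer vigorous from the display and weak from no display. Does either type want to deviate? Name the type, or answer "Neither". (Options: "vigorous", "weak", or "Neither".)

Neither

The display pays 24; no display pays 15.
vigorous: assigned the display, nets 24 − 6 = 18; deviating to no display nets 15.
weak: assigned no display, nets 15; deviating to the display nets 24 − 23 = 1.
Both types strictly prefer their assigned action; no profitable deviation.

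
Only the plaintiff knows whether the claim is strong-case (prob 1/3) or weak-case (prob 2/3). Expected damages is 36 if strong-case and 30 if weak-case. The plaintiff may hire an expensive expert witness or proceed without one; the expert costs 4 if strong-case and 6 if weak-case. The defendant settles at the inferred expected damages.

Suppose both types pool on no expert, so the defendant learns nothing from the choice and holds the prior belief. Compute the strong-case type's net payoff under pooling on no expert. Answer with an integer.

32

Pooled settlement = 1/3·36 + 2/3·30 = 32.
strong-case pays no cost for no expert, so net payoff = 32.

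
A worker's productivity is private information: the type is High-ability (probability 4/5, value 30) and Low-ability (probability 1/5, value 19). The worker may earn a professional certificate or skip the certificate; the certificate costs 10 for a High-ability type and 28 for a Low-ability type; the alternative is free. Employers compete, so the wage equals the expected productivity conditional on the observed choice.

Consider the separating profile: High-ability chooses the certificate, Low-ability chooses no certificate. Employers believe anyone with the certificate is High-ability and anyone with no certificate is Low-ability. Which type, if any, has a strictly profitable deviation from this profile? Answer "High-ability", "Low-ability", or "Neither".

The certificate pays 30; no certificate pays 19.
High-ability: assigned the certificate, nets 30 − 10 = 20; deviating to no certificate nets 19.
Low-ability: assigned no certificate, nets 19; deviating to the certificate nets 30 − 28 = 2.
Both types strictly prefer their assigned action; no profitable deviation.

Neither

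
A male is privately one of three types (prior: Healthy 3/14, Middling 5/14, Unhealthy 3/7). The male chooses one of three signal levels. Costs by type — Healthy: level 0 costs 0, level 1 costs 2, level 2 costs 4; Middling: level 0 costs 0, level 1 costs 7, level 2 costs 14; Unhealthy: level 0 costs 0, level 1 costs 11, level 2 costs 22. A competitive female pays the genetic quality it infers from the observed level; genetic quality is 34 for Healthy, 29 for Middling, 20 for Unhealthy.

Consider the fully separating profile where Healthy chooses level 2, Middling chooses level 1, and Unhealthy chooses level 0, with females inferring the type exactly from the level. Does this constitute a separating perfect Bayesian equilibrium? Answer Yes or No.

Yes

Separating mating payoffs: level 2 → 34, level 1 → 29, level 0 → 20.
Healthy (assigned level 2): level 0: 20 − 0 = 20; level 1: 29 − 2 = 27; level 2: 34 − 4 = 30. Healthy stays.
Middling (assigned level 1): level 0: 20 − 0 = 20; level 1: 29 − 7 = 22; level 2: 34 − 14 = 20. Middling stays.
Unhealthy (assigned level 0): level 0: 20 − 0 = 20; level 1: 29 − 11 = 18; level 2: 34 − 22 = 12. Unhealthy stays.
Every type prefers its assigned level; separation holds.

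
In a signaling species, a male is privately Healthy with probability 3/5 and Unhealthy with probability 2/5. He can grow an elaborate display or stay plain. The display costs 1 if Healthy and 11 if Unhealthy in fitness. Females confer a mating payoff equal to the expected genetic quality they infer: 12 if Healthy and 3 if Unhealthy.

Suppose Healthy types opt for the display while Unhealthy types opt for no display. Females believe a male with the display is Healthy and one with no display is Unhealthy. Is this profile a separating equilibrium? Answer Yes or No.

Yes

Under these beliefs, the display earns mating payoff 12 and no display earns mating payoff 3.
Healthy: the display nets 12 − 1 = 11; no display nets 3. Healthy prefers the display.
Unhealthy: the display nets 12 − 11 = 1; no display nets 3. Unhealthy prefers no display.
Neither type deviates, so the separating profile is an equilibrium.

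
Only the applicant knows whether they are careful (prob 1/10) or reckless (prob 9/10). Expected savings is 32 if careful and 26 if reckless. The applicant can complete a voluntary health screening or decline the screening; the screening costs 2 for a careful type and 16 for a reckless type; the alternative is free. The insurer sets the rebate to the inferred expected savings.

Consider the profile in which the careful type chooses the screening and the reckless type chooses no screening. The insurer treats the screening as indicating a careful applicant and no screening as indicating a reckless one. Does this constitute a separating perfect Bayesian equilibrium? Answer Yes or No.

Yes

Under these beliefs, the screening earns rebate 32 and no screening earns rebate 26.
careful: the screening nets 32 − 2 = 30; no screening nets 26. careful prefers the screening.
reckless: the screening nets 32 − 16 = 16; no screening nets 26. reckless prefers no screening.
Neither type deviates, so the separating profile is an equilibrium.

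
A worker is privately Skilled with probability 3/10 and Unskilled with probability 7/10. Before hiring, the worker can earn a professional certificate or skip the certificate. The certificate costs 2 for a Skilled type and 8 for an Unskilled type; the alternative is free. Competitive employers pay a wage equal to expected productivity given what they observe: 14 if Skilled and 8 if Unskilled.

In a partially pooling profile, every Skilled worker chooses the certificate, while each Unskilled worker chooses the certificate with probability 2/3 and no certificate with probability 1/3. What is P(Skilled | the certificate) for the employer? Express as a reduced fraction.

P(the certificate) = (3/10)·1 + (7/10)·(2/3) = 23/30.
By Bayes' rule, P(Skilled | the certificate) = (3/10) / (23/30) = 9/23.

9/23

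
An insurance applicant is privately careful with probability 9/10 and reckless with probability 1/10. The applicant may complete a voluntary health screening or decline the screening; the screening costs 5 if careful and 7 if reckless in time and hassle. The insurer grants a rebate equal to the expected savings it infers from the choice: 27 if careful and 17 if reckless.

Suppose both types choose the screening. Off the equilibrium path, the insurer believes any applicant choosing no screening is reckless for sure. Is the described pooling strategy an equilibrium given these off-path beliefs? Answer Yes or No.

Yes

On path, the insurer holds the prior and pays 9/10·27 + 1/10·17 = 26. Off path (no screening), believing reckless, it pays 17.
careful: the screening nets 26 − 5 = 21; no screening nets 17. careful stays.
reckless: the screening nets 26 − 7 = 19; no screening nets 17. reckless stays.
No type deviates, so pooling is sustained.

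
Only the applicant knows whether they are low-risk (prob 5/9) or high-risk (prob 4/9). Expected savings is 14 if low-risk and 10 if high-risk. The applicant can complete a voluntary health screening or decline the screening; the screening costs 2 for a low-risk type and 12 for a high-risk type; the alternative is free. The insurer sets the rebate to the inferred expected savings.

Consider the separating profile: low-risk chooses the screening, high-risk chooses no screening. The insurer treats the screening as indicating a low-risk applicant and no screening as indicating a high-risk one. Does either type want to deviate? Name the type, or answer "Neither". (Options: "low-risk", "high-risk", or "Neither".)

Neither

The screening pays 14; no screening pays 10.
low-risk: assigned the screening, nets 14 − 2 = 12; deviating to no screening nets 10.
high-risk: assigned no screening, nets 10; deviating to the screening nets 14 − 12 = 2.
Both types strictly prefer their assigned action; no profitable deviation.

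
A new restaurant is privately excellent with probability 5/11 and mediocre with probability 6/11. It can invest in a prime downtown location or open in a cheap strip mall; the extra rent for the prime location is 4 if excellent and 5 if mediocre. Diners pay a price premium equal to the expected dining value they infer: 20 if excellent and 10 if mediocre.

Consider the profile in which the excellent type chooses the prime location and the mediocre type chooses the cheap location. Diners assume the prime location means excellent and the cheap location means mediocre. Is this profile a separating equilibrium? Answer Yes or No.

No

Under these beliefs, the prime location earns price premium 20 and the cheap location earns price premium 10.
excellent: the prime location nets 20 − 4 = 16; the cheap location nets 10. excellent prefers the prime location.
mediocre: the prime location nets 20 − 5 = 15; the cheap location nets 10. mediocre would deviate to the prime location.
mediocre has a profitable deviation, so the profile is not an equilibrium.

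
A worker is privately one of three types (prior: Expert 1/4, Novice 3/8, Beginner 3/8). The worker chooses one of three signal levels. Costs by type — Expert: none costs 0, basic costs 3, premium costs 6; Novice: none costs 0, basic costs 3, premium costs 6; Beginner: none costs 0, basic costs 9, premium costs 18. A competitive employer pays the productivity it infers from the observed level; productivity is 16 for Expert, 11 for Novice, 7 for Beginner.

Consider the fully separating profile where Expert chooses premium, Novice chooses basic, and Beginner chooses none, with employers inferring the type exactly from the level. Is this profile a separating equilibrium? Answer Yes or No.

Separating wages: premium → 16, basic → 11, none → 7.
Expert (assigned premium): none: 7 − 0 = 7; basic: 11 − 3 = 8; premium: 16 − 6 = 10. Expert stays.
Novice (assigned basic): none: 7 − 0 = 7; basic: 11 − 3 = 8; premium: 16 − 6 = 10. Novice prefers premium.
Beginner (assigned none): none: 7 − 0 = 7; basic: 11 − 9 = 2; premium: 16 − 18 = -2. Beginner stays.
At least one type deviates; the separating profile fails.

No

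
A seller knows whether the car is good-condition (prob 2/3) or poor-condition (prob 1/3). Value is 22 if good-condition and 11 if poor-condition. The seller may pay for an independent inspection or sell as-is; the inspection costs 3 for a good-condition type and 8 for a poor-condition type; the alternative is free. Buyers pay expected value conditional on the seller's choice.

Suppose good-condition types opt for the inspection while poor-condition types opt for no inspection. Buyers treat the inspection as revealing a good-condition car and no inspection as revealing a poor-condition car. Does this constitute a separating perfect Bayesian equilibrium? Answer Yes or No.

No

Under these beliefs, the inspection earns price 22 and no inspection earns price 11.
good-condition: the inspection nets 22 − 3 = 19; no inspection nets 11. good-condition prefers the inspection.
poor-condition: the inspection nets 22 − 8 = 14; no inspection nets 11. poor-condition would deviate to the inspection.
poor-condition has a profitable deviation, so the profile is not an equilibrium.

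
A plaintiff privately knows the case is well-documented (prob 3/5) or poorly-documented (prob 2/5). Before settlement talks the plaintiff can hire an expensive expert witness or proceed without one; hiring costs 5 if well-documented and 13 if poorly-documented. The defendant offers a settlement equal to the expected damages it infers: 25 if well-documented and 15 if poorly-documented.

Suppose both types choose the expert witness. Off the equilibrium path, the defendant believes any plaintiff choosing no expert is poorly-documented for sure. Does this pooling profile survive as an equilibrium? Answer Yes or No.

On path, the defendant holds the prior and pays 3/5·25 + 2/5·15 = 21. Off path (no expert), believing poorly-documented, it pays 15.
well-documented: the expert witness nets 21 − 5 = 16; no expert nets 15. well-documented stays.
poorly-documented: the expert witness nets 21 − 13 = 8; no expert nets 15. poorly-documented would deviate.
A type deviates, so pooling fails.

No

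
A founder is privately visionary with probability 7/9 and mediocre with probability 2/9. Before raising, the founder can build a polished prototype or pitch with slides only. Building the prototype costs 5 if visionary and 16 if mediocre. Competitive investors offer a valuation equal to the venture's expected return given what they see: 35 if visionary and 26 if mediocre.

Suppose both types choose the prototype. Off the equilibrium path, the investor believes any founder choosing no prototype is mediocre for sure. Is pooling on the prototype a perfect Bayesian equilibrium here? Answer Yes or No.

No

On path, the investor holds the prior and pays 7/9·35 + 2/9·26 = 33. Off path (no prototype), believing mediocre, it pays 26.
visionary: the prototype nets 33 − 5 = 28; no prototype nets 26. visionary stays.
mediocre: the prototype nets 33 − 16 = 17; no prototype nets 26. mediocre would deviate.
A type deviates, so pooling fails.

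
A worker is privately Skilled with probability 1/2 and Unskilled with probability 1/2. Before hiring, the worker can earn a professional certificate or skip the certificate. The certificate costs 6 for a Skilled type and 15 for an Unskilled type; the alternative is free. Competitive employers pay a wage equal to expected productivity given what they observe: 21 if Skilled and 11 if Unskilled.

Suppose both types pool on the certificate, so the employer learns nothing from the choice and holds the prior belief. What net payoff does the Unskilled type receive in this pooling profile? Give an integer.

Pooled wage = 1/2·21 + 1/2·11 = 16.
Unskilled pays cost 15 for the certificate, so net payoff = 16 − 15 = 1.

1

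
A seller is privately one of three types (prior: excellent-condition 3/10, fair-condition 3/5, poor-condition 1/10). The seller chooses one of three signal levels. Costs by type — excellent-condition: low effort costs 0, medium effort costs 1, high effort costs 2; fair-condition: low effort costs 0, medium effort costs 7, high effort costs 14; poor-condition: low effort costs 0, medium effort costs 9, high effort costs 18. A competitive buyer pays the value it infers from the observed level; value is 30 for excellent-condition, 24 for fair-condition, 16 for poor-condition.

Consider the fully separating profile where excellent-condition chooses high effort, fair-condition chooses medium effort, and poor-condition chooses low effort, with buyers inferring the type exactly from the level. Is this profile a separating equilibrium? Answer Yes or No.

Yes

Separating prices: high effort → 30, medium effort → 24, low effort → 16.
excellent-condition (assigned high effort): low effort: 16 − 0 = 16; medium effort: 24 − 1 = 23; high effort: 30 − 2 = 28. excellent-condition stays.
fair-condition (assigned medium effort): low effort: 16 − 0 = 16; medium effort: 24 − 7 = 17; high effort: 30 − 14 = 16. fair-condition stays.
poor-condition (assigned low effort): low effort: 16 − 0 = 16; medium effort: 24 − 9 = 15; high effort: 30 − 18 = 12. poor-condition stays.
Every type prefers its assigned level; separation holds.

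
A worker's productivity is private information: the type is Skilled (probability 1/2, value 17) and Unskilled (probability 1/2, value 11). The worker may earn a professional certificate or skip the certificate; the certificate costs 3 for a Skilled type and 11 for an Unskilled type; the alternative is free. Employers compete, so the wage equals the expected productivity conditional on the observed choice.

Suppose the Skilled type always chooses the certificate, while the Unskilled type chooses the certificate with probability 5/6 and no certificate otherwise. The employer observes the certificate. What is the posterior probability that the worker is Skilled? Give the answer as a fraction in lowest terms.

P(the certificate) = (1/2)·1 + (1/2)·(5/6) = 11/12.
By Bayes' rule, P(Skilled | the certificate) = (1/2) / (11/12) = 6/11.

6/11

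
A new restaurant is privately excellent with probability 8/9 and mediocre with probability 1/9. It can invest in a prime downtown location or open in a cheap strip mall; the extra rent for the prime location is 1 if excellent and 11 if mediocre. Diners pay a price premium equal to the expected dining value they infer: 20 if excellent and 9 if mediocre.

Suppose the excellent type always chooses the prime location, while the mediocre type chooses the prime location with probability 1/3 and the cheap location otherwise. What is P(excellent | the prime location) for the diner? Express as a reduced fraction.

24/25

P(the prime location) = (8/9)·1 + (1/9)·(1/3) = 25/27.
By Bayes' rule, P(excellent | the prime location) = (8/9) / (25/27) = 24/25.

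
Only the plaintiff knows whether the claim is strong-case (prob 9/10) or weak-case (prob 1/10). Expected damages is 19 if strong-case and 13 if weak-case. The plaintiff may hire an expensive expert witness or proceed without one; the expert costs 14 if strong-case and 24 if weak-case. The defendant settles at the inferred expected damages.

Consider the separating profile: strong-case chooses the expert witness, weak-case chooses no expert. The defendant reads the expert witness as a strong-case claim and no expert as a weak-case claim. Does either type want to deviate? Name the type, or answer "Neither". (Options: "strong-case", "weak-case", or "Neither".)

strong-case

The expert witness pays 19; no expert pays 13.
strong-case: assigned the expert witness, nets 19 − 14 = 5; deviating to no expert nets 13.
weak-case: assigned no expert, nets 13; deviating to the expert witness nets 19 − 24 = -5.
The strong-case type gains 8 by deviating.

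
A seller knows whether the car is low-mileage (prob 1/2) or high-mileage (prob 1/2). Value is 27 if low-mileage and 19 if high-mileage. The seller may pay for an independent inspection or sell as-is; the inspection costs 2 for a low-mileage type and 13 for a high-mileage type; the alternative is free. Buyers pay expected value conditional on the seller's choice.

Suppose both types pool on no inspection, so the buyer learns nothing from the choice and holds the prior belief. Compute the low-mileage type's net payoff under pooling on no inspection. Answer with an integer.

23

Pooled price = 1/2·27 + 1/2·19 = 23.
low-mileage pays no cost for no inspection, so net payoff = 23.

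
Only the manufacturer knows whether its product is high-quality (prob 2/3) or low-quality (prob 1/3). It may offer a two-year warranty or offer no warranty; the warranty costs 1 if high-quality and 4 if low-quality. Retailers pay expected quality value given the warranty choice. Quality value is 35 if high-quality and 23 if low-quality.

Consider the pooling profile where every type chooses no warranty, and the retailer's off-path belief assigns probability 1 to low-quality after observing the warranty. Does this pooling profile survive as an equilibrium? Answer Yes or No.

Yes

On path, the retailer holds the prior and pays 2/3·35 + 1/3·23 = 31. Off path (the warranty), believing low-quality, it pays 23.
high-quality: no warranty nets 31; the warranty nets 23 − 1 = 22. high-quality stays.
low-quality: no warranty nets 31; the warranty nets 23 − 4 = 19. low-quality stays.
No type deviates, so pooling is sustained.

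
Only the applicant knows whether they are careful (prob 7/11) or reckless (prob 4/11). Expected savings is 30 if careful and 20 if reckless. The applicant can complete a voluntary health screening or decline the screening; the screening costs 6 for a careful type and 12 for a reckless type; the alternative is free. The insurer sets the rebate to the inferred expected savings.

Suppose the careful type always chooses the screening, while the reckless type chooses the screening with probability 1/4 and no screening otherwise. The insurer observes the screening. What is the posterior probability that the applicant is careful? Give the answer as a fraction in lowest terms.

P(the screening) = (7/11)·1 + (4/11)·(1/4) = 8/11.
By Bayes' rule, P(careful | the screening) = (7/11) / (8/11) = 7/8.

7/8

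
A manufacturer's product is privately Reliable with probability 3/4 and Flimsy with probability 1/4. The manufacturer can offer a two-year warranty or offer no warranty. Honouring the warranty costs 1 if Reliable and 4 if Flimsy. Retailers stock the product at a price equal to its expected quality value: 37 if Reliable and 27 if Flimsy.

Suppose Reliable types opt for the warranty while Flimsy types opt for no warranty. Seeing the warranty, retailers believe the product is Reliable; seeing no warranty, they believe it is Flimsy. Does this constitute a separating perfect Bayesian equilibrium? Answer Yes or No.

Under these beliefs, the warranty earns price 37 and no warranty earns price 27.
Reliable: the warranty nets 37 − 1 = 36; no warranty nets 27. Reliable prefers the warranty.
Flimsy: the warranty nets 37 − 4 = 33; no warranty nets 27. Flimsy would deviate to the warranty.
Flimsy has a profitable deviation, so the profile is not an equilibrium.

No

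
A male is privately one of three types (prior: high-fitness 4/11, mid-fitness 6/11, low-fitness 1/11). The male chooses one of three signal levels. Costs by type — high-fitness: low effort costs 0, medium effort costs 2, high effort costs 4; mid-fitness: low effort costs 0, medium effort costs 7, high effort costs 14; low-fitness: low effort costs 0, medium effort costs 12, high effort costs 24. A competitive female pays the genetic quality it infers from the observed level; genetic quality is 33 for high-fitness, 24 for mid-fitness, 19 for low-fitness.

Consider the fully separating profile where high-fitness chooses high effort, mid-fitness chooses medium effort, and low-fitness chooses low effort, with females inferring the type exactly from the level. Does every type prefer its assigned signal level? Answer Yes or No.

Separating mating payoffs: high effort → 33, medium effort → 24, low effort → 19.
high-fitness (assigned high effort): low effort: 19 − 0 = 19; medium effort: 24 − 2 = 22; high effort: 33 − 4 = 29. high-fitness stays.
mid-fitness (assigned medium effort): low effort: 19 − 0 = 19; medium effort: 24 − 7 = 17; high effort: 33 − 14 = 19. mid-fitness prefers low effort.
low-fitness (assigned low effort): low effort: 19 − 0 = 19; medium effort: 24 − 12 = 12; high effort: 33 − 24 = 9. low-fitness stays.
At least one type deviates; the separating profile fails.

No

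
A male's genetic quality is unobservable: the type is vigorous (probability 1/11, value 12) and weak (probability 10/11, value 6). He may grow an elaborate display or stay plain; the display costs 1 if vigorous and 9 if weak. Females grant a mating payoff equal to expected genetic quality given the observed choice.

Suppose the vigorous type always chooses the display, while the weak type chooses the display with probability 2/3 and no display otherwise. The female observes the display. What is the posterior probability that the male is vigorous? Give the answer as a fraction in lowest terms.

P(the display) = (1/11)·1 + (10/11)·(2/3) = 23/33.
By Bayes' rule, P(vigorous | the display) = (1/11) / (23/33) = 3/23.

3/23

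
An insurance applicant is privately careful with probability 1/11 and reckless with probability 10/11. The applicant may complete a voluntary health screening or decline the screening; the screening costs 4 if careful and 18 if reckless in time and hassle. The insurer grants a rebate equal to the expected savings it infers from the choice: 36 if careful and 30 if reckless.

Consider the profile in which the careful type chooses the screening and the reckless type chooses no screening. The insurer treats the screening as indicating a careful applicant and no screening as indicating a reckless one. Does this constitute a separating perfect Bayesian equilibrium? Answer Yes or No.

Under these beliefs, the screening earns rebate 36 and no screening earns rebate 30.
careful: the screening nets 36 − 4 = 32; no screening nets 30. careful prefers the screening.
reckless: the screening nets 36 − 18 = 18; no screening nets 30. reckless prefers no screening.
Neither type deviates, so the separating profile is an equilibrium.

Yes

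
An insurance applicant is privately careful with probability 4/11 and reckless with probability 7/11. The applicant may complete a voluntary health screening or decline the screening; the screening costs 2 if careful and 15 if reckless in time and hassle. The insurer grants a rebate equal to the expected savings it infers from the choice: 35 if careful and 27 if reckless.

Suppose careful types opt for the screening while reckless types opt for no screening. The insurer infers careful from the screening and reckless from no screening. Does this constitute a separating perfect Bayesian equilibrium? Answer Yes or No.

Under these beliefs, the screening earns rebate 35 and no screening earns rebate 27.
careful: the screening nets 35 − 2 = 33; no screening nets 27. careful prefers the screening.
reckless: the screening nets 35 − 15 = 20; no screening nets 27. reckless prefers no screening.
Neither type deviates, so the separating profile is an equilibrium.

Yes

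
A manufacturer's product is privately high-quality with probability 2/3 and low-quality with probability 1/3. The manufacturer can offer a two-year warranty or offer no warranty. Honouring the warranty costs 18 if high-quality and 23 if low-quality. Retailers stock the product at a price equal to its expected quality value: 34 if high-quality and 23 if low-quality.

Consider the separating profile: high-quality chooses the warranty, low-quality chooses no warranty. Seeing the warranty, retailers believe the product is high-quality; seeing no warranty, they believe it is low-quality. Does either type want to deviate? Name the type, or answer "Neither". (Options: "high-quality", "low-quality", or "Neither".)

The warranty pays 34; no warranty pays 23.
high-quality: assigned the warranty, nets 34 − 18 = 16; deviating to no warranty nets 23.
low-quality: assigned no warranty, nets 23; deviating to the warranty nets 34 − 23 = 11.
The high-quality type gains 7 by deviating.

high-quality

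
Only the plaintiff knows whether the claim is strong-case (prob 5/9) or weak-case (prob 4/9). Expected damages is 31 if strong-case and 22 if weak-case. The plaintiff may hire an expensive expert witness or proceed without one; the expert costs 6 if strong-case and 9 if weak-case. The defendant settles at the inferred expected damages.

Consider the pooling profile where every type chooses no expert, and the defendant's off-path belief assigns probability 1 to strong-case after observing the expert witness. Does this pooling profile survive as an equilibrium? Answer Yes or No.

Yes

On path, the defendant holds the prior and pays 5/9·31 + 4/9·22 = 27. Off path (the expert witness), believing strong-case, it pays 31.
strong-case: no expert nets 27; the expert witness nets 31 − 6 = 25. strong-case stays.
weak-case: no expert nets 27; the expert witness nets 31 − 9 = 22. weak-case stays.
No type deviates, so pooling is sustained.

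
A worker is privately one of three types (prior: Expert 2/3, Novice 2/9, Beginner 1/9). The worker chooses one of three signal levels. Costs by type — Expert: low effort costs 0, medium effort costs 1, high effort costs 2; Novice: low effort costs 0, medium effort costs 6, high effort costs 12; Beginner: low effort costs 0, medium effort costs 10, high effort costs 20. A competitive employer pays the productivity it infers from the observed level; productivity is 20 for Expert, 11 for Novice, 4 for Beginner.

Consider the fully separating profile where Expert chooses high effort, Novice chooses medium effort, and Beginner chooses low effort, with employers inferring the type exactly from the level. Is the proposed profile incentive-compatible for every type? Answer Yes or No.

No

Separating wages: high effort → 20, medium effort → 11, low effort → 4.
Expert (assigned high effort): low effort: 4 − 0 = 4; medium effort: 11 − 1 = 10; high effort: 20 − 2 = 18. Expert stays.
Novice (assigned medium effort): low effort: 4 − 0 = 4; medium effort: 11 − 6 = 5; high effort: 20 − 12 = 8. Novice prefers high effort.
Beginner (assigned low effort): low effort: 4 − 0 = 4; medium effort: 11 − 10 = 1; high effort: 20 − 20 = 0. Beginner stays.
At least one type deviates; the separating profile fails.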